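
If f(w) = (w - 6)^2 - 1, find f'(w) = 2*w - 12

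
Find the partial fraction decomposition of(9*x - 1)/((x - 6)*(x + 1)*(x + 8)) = -73/(98*(x + 8)) + 10/(49*(x + 1)) + 53/(98*(x - 6))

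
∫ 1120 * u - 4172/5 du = 560*u^2 - 4172*u/5 + C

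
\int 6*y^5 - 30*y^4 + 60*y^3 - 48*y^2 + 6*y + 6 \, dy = y^6 - 6*y^5 + 15*y^4 - 16*y^3 + 3*y^2 + 6*y + C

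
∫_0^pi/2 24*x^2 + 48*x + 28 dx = -8 + 2*pi + (2 + pi)^3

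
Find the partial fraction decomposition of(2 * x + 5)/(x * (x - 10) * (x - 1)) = -7/(9*(x - 1)) + 5/(18*(x - 10)) + 1/(2*x)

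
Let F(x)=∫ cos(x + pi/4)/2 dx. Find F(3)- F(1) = -sin(pi/4 + 1)/2 + sin(pi/4 + 3)/2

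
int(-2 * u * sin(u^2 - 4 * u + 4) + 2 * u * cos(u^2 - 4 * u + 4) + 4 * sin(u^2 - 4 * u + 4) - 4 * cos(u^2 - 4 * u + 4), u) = sin((u - 2)^2) + cos((u - 2)^2) + C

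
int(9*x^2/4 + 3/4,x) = 3*x^3/4 + 3*x/4 + C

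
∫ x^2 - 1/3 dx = x^3/3 - x/3 + C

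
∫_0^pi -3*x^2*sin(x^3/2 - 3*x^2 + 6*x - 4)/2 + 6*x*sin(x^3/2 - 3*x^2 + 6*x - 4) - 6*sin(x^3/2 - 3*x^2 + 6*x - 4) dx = -cos(4) + cos((-2 + pi)^3/2)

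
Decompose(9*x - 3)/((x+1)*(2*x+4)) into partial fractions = 21/(2*(x + 2)) - 6/(x + 1)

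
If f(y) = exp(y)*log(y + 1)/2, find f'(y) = (y*exp(y)*log(y + 1) + exp(y)*log(y + 1) + exp(y))/(2*y + 2)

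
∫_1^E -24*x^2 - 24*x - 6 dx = (-2*E - 1)^3 + 27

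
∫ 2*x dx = x^2 + C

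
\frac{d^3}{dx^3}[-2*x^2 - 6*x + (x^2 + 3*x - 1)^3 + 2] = 120*x^3 + 540*x^2 + 576*x + 54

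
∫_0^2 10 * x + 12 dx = 44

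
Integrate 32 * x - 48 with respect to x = 16*x^2 - 48*x + C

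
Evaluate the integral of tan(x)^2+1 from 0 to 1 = tan(1)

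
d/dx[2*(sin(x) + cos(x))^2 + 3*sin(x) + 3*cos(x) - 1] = 4*cos(2*x) + 3*sqrt(2)*cos(x + pi/4)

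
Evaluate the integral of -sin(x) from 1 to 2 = -cos(1) + cos(2)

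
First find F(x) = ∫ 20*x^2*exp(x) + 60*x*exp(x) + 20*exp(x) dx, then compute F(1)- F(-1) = 40*E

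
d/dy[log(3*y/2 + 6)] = 1/(y + 4)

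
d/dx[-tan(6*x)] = -6/cos(6*x)^2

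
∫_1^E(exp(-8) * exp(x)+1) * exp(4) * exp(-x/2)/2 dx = -exp(4 - E/2) - exp(-7/2) + exp(-4 + E/2) + exp(7/2)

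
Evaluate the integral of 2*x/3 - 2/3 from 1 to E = (-1 + E)^2/3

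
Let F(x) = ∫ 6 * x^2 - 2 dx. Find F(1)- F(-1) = 0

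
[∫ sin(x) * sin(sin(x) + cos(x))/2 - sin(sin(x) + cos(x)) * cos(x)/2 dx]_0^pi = 0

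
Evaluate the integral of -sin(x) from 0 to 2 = -1 + cos(2)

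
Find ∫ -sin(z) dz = cos(z) + C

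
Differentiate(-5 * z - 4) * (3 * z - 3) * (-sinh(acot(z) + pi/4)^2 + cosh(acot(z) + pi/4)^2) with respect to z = 3 - 30*z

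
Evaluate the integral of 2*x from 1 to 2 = 3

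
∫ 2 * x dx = x^2 + C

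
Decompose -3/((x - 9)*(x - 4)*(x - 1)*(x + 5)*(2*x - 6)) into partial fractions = -1/(4032*(x + 5)) + 1/(192*(x - 1)) - 1/(64*(x - 3)) + 1/(90*(x - 4)) - 1/(2240*(x - 9))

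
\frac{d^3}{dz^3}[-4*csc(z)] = 4*(-1 + 6/sin(z)^2)*cos(z)/sin(z)^2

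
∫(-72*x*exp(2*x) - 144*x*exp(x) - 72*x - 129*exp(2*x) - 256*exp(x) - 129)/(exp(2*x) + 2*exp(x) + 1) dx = (-(exp(x) + 1)*(9*x + 4*(3*x + 5)^2 + 8) + 2*exp(x))/(exp(x) + 1) + C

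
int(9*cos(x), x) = 9*sin(x) + C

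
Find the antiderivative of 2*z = z^2 + C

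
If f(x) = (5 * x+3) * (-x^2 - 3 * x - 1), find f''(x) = -30*x - 36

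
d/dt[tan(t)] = cos(t)^(-2)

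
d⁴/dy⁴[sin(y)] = sin(y)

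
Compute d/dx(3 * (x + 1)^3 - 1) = 9*x^2 + 18*x + 9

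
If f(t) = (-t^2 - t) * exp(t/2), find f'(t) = -t^2*exp(t/2)/2 - 5*t*exp(t/2)/2 - exp(t/2)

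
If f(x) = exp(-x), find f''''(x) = exp(-x)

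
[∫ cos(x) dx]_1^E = -sin(1) + sin(E)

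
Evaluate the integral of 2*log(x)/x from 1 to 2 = log(2)^2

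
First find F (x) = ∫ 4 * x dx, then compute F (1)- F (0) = 2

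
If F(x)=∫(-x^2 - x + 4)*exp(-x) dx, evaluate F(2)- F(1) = -3*exp(-1) + 9*exp(-2)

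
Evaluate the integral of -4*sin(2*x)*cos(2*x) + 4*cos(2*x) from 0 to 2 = (2 - sin(4))*sin(4)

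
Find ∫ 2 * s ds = s^2 + C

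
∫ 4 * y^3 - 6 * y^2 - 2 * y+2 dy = y^4 - 2*y^3 - y^2 + 2*y + C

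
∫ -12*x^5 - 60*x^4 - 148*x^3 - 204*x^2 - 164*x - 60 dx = -2*x^6 - 12*x^5 - 37*x^4 - 68*x^3 - 82*x^2 - 60*x + C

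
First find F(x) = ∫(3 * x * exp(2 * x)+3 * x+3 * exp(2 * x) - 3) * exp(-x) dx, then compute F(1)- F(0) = -3*exp(-1) + 3*E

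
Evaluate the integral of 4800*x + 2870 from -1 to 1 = 5740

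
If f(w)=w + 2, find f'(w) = 1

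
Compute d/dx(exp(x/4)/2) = exp(x/4)/8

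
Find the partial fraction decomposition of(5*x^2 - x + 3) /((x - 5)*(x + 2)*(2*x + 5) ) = 49/(5*(2*x + 5)) - 25/(7*(x + 2)) + 41/(35*(x - 5))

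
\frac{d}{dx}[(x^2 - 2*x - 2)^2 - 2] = 4*x^3 - 12*x^2 + 8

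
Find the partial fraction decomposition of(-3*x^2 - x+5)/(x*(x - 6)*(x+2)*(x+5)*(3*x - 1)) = -351/(1904*(3*x - 1)) - 13/(528*(x + 5)) + 5/(336*(x + 2)) - 109/(8976*(x - 6)) + 1/(12*x)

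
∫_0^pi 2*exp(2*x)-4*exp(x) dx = -1 + (-2 + exp(pi))^2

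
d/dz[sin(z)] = cos(z)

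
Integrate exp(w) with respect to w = exp(w) + C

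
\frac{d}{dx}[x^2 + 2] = 2*x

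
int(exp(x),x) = exp(x) + C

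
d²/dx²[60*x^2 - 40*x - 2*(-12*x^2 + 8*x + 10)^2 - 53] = -3456*x^2 + 2304*x + 824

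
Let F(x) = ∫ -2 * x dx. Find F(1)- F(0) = -1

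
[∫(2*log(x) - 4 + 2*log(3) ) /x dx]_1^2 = -(-2 + log(3))^2 + (-2 + log(6))^2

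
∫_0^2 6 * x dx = 12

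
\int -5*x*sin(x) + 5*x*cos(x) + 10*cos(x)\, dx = 5*sqrt(2)*(x + 1)*sin(x + pi/4) + C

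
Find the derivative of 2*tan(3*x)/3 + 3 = 2/cos(3*x)^2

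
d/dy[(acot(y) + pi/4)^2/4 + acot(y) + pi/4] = (-4*acot(y) - 8 - pi)/(8*y^2 + 8)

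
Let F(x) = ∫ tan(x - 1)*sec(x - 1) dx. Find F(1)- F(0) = 1 - sec(1)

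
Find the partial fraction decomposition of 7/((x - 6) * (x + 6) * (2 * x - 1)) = -28/(143*(2*x - 1)) + 7/(156*(x + 6)) + 7/(132*(x - 6))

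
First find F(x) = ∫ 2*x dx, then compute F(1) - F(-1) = 0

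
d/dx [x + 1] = 1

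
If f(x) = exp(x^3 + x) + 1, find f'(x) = 3*x^2*exp(x^3 + x) + exp(x^3 + x)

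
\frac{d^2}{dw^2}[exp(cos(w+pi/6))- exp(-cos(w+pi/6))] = (exp(2*cos(w + pi/6))*sin(w + pi/6)^2 - exp(2*cos(w + pi/6))*cos(w + pi/6) - sin(w + pi/6)^2 - cos(w + pi/6))*exp(-cos(w + pi/6))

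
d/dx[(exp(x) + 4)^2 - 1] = 2*exp(2*x) + 8*exp(x)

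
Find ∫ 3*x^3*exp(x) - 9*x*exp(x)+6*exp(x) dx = 3*(x - 1)^3*exp(x) + C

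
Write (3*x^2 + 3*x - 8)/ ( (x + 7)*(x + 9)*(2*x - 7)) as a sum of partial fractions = 157/(525*(2*x - 7)) + 104/(25*(x + 9)) - 59/(21*(x + 7))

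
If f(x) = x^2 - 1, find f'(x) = 2*x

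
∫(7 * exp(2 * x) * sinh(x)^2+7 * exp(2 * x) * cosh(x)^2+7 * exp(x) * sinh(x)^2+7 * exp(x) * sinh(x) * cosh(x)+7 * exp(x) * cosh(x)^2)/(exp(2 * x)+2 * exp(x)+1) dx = -(-7*exp(x)*sinh(2*x)/2 + 3*exp(x) + 3)/(exp(x) + 1) + C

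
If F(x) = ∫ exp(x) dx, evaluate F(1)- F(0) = -1 + E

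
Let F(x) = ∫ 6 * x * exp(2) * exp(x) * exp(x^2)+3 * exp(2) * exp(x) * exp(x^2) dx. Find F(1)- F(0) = -3*exp(2) + 3*exp(4)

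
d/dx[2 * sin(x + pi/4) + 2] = 2*cos(x + pi/4)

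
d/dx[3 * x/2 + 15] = 3/2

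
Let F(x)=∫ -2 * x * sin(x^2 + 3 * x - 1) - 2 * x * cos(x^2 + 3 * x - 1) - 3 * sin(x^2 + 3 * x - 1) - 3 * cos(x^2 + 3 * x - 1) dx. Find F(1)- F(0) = cos(3) - sin(1) - cos(1) - sin(3)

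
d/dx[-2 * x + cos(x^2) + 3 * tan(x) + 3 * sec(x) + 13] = -2*x*sin(x^2) + 3*tan(x)^2 + 3*tan(x)*sec(x) + 1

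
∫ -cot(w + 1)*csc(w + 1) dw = csc(w + 1) + C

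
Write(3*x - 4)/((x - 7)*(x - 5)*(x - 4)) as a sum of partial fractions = 8/(3*(x - 4)) - 11/(2*(x - 5)) + 17/(6*(x - 7))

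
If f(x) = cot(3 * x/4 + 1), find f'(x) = -3/(4*sin(3*x/4 + 1)^2)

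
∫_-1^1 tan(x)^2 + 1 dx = 2*tan(1)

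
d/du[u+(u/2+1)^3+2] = 3*u^2/8 + 3*u/2 + 5/2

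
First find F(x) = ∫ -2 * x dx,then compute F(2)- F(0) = -4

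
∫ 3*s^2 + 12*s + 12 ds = s^3 + 6*s^2 + 12*s + C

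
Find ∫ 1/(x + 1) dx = log(-8*x - 8) + C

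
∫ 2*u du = u^2 + C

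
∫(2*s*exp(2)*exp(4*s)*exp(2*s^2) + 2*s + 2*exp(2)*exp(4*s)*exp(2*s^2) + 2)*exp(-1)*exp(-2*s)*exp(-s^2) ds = 2*sinh((s + 1)^2) + C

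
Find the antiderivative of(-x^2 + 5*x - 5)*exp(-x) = (x^2 - 3*x + 2)*exp(-x) + C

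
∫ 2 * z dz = z^2 + C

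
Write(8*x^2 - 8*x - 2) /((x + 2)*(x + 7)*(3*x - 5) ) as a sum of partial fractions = 31/(143*(3*x - 5)) + 223/(65*(x + 7)) - 46/(55*(x + 2))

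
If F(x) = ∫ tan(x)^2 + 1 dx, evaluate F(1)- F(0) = tan(1)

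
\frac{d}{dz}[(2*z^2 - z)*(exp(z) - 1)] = 2*z^2*exp(z) + 3*z*exp(z) - 4*z - exp(z) + 1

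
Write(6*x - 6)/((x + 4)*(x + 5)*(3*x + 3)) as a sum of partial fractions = -3/(x + 5) + 10/(3*(x + 4)) - 1/(3*(x + 1))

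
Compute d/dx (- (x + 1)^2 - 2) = -2*x - 2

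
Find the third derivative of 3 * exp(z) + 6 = 3*exp(z)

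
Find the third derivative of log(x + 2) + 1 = 2/(x^3 + 6*x^2 + 12*x + 8)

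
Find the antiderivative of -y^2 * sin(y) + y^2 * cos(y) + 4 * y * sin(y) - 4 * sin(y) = sqrt(2)*(y^2 - 2*y + 2)*sin(y + pi/4) + C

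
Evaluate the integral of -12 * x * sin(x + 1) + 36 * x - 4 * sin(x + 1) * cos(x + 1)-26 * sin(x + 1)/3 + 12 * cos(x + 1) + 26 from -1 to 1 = 62*cos(2)/3 + cos(4) + 163/3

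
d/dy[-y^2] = -2*y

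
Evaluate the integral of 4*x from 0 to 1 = 2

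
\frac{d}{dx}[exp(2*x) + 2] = 2*exp(2*x)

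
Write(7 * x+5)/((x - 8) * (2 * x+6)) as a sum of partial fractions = 8/(11*(x + 3)) + 61/(22*(x - 8))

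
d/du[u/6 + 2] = 1/6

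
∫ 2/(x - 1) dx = log(x^2 - 2*x + 1) + C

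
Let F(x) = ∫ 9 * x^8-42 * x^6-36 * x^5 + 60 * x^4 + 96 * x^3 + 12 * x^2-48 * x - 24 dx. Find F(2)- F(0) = 16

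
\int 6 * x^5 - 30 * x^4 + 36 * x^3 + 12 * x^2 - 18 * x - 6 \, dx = x^6 - 6*x^5 + 9*x^4 + 4*x^3 - 9*x^2 - 6*x + C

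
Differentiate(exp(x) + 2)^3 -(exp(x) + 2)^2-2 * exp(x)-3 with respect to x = 3*exp(3*x) + 10*exp(2*x) + 6*exp(x)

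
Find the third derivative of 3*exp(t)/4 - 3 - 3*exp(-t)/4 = (3*exp(2*t) + 3)*exp(-t)/4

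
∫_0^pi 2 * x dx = pi^2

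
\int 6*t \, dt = 3*t^2 + C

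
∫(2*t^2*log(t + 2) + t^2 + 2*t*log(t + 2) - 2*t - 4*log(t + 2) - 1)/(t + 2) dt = (t^2 - 2*t - 1)*log(t + 2) + C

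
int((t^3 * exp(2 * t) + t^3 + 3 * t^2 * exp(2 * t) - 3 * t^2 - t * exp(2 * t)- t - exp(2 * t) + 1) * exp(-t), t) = 2*t*(t^2 - 1)*sinh(t) + C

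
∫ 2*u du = u^2 + C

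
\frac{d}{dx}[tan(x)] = cos(x)^(-2)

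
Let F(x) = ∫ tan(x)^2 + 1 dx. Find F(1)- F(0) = tan(1)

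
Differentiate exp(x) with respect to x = exp(x)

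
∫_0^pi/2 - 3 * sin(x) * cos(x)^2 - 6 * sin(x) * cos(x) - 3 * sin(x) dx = -7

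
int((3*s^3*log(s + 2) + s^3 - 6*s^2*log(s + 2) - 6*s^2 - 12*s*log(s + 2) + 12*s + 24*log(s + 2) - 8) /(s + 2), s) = (s - 2)^3*log(s + 2) + C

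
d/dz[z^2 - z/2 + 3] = 2*z - 1/2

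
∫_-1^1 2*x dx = 0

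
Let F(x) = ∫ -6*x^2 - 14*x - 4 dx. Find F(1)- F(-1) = -12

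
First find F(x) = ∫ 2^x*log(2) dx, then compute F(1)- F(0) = 1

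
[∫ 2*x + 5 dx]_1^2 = 8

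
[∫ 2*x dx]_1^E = -1 + exp(2)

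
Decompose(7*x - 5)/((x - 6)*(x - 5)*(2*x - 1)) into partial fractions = -2/(33*(2*x - 1)) - 10/(3*(x - 5)) + 37/(11*(x - 6))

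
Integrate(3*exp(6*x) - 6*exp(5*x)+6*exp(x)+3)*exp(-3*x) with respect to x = (-(1 - exp(x))*exp(x) - 1)^3*exp(-3*x) + C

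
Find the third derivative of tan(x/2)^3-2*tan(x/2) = 15*tan(x/2)^6/2 + 51*tan(x/2)^4/4 + 11*tan(x/2)^2/2 + 1/4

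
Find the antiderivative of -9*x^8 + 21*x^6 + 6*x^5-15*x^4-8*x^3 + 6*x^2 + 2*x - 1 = -x^9 + 3*x^7 + x^6 - 3*x^5 - 2*x^4 + 2*x^3 + x^2 - x + C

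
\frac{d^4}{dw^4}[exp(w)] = exp(w)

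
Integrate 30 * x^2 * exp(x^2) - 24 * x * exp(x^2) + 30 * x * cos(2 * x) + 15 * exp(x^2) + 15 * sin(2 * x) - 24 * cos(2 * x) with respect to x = (15*x - 12)*(exp(x^2) + sin(2*x)) + C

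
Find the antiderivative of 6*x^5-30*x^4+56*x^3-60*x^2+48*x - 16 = x^6 - 6*x^5 + 14*x^4 - 20*x^3 + 24*x^2 - 16*x + C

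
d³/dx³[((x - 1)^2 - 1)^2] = 24*x - 24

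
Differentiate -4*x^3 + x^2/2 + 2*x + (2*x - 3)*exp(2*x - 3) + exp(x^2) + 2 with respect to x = -12*x^2 + 2*x*exp(x^2) + 4*x*exp(2*x - 3) + x - 4*exp(2*x - 3) + 2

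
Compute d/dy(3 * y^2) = 6*y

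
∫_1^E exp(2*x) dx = -E*(E - exp(-1))/2 + (-exp(-E) + exp(E))*exp(E)/2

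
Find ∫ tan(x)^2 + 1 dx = tan(x) + C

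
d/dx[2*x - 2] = 2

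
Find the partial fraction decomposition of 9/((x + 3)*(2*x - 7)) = 18/(13*(2*x - 7)) - 9/(13*(x + 3))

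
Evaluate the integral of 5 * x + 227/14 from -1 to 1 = 227/7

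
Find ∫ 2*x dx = x^2 + C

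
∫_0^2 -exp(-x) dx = -1 + exp(-2)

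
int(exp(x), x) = exp(x) + C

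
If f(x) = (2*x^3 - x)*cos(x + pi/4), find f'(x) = -2*x^3*sin(x + pi/4) + 6*x^2*cos(x + pi/4) + x*sin(x + pi/4) - cos(x + pi/4)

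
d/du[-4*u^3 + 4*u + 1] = 4 - 12*u^2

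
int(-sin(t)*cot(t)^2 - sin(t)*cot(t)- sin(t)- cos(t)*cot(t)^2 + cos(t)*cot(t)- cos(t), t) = sqrt(2)*sin(t + pi/4)*cot(t) + C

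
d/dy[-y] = -1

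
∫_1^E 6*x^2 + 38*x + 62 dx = -146 + 2*E + (E + 3)^2 + 2*(E + 3)^3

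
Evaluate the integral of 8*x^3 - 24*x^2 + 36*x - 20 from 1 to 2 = 8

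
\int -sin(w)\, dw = cos(w) + C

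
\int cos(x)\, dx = sin(x) + C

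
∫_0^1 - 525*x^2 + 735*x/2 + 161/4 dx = 49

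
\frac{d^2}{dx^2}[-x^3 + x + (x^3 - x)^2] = 30*x^4 - 24*x^2 - 6*x + 2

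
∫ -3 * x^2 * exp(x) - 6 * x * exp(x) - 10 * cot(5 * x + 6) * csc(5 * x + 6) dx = -3*x^2*exp(x) + 2*csc(5*x + 6) + C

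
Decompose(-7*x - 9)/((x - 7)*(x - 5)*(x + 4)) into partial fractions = 19/(99*(x + 4)) + 22/(9*(x - 5)) - 29/(11*(x - 7))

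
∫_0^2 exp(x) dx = -1 + exp(2)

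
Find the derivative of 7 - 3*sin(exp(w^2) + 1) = -6*w*exp(w^2)*cos(exp(w^2) + 1)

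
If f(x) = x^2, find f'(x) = 2*x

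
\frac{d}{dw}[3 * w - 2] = 3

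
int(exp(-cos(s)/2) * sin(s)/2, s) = exp(-cos(s)/2) + C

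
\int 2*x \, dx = x^2 + C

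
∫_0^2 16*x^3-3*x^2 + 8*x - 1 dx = 70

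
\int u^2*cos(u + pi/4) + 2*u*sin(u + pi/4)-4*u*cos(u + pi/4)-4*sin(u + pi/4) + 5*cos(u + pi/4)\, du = ((u - 2)^2 + 1)*sin(u + pi/4) + C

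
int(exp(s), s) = exp(s) + C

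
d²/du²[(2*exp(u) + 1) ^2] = 16*exp(2*u) + 4*exp(u)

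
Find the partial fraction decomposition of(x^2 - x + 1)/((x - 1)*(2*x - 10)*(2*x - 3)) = -1/(2*(2*x - 3)) + 1/(8*(x - 1)) + 3/(8*(x - 5))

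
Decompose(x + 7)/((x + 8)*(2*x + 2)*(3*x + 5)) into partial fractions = -12/(19*(3*x + 5)) - 1/(266*(x + 8)) + 3/(14*(x + 1))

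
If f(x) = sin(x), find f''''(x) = sin(x)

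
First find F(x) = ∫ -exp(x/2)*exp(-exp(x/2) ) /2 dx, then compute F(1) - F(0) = -exp(-1) + exp(-exp(1/2))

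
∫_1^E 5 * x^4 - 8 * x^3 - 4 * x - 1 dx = 4 + (E + exp(3))*(-2*E - 1 + exp(2))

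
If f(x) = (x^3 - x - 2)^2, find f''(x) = 30*x^4 - 24*x^2 - 24*x + 2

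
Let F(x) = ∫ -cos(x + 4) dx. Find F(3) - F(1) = sin(5) - sin(7)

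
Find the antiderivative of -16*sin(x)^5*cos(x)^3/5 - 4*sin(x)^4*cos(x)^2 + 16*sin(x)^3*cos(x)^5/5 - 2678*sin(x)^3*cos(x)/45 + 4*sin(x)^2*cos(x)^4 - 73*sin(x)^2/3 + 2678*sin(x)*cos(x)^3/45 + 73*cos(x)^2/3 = (10*sin(2*x) - 3*cos(4*x) + 423)^2/720 + sin(2*x)/2 - 3*cos(4*x)/20 + C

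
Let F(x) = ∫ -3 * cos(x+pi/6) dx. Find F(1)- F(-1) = -3*sqrt(3)*sin(1)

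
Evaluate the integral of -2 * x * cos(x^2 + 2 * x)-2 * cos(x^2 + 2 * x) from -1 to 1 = -sin(1) - sin(3)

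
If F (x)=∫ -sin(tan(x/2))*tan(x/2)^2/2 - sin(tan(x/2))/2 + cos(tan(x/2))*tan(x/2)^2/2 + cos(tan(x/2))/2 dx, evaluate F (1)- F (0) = -1 + sqrt(2)*sin(tan(1/2) + pi/4)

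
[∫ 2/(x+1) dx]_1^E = -2*log(2) + 2*log(1 + E)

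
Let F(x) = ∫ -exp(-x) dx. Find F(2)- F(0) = -1 + exp(-2)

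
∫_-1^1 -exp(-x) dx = -E + exp(-1)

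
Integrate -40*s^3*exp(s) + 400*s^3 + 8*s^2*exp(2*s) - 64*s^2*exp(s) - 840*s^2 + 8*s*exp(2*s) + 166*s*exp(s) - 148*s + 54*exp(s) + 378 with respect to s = -30*s^2 + 6*s*exp(s) + 42*s + 4*(-5*s^2 + s*exp(s) + 7*s + 6)^2 + C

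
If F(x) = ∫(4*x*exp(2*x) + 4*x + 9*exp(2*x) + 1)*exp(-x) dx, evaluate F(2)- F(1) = -9*E - 13*exp(-2) + 9*exp(-1) + 13*exp(2)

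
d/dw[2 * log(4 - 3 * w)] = 6/(3*w - 4)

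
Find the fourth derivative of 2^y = 2^y*log(2)^4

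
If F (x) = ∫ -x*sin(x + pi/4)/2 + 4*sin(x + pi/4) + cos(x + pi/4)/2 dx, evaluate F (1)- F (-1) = sqrt(2)*(cos(1)/2 + 4*sin(1))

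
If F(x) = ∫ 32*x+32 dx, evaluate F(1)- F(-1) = 64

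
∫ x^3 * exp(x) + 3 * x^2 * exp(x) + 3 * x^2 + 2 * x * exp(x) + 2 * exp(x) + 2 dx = x*(x^2 + 2)*(exp(x) + 1) + C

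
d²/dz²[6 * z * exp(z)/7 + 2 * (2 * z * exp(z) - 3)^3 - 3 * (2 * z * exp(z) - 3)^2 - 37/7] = 144*z^3*exp(3*z) + 288*z^2*exp(3*z) - 336*z^2*exp(2*z) + 96*z*exp(3*z) - 672*z*exp(2*z) + 1014*z*exp(z)/7 - 168*exp(2*z) + 2028*exp(z)/7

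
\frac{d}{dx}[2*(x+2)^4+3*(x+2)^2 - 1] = 8*x^3 + 48*x^2 + 102*x + 76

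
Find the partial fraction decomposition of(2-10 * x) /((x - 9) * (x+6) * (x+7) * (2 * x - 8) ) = -9/(44*(x + 7)) + 31/(150*(x + 6)) + 19/(550*(x - 4)) - 11/(300*(x - 9))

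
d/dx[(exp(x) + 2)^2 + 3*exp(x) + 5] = 2*exp(2*x) + 7*exp(x)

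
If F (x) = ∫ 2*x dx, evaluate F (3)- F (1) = 8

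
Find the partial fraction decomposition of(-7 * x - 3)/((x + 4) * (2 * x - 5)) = -41/(13*(2*x - 5)) - 25/(13*(x + 4))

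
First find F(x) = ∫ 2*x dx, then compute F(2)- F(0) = 4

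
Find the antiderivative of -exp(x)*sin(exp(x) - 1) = cos(exp(x) - 1) + C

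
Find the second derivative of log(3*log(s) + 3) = (-log(s) - 2)/(s^2*log(s)^2 + 2*s^2*log(s) + s^2)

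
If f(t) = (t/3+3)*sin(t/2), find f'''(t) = -t*cos(t/2)/24 - sin(t/2)/4 - 3*cos(t/2)/8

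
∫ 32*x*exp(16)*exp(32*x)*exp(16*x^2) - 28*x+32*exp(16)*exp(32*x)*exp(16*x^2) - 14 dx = -14*x^2 - 14*x + exp(16*(x + 1)^2) + C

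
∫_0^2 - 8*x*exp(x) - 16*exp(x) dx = 8 - 24*exp(2)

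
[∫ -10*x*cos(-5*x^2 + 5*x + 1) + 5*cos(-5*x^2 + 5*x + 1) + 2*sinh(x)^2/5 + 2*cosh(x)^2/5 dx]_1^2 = -sin(1) - sinh(2)/5 - sin(9) + sinh(4)/5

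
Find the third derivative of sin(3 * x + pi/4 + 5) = -27*cos(3*x + pi/4 + 5)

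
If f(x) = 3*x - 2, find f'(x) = 3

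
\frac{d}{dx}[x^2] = 2*x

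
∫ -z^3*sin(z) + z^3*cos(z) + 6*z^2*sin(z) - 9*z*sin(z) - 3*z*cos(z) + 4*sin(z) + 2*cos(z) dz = sqrt(2)*(z - 1)^3*sin(z + pi/4) + C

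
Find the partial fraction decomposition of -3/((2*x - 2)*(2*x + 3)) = 3/(5*(2*x + 3)) - 3/(10*(x - 1))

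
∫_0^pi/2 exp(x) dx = -1 + exp(pi/2)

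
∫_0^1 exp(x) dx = -1 + E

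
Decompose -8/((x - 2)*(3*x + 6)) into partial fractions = 2/(3*(x + 2)) - 2/(3*(x - 2))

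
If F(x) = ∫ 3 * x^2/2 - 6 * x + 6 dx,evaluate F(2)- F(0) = 4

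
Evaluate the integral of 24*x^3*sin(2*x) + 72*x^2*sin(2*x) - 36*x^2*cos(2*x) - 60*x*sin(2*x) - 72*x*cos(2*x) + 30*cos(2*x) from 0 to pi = 6*pi*(-2*pi^2 - 6*pi + 5)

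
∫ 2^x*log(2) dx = 2^x + C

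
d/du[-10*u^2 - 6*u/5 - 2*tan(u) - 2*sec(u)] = -20*u - 2*tan(u)^2 - 2*tan(u)*sec(u) - 16/5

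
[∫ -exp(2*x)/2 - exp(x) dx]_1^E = -exp(2*E)/4 - exp(E) + exp(2)/4 + E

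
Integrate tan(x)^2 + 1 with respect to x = tan(x) + C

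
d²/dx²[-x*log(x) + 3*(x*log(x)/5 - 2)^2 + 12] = (6*x*log(x)^2 + 18*x*log(x) + 6*x - 85)/(25*x)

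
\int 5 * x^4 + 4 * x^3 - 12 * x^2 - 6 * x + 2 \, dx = x^5 + x^4 - 4*x^3 - 3*x^2 + 2*x + C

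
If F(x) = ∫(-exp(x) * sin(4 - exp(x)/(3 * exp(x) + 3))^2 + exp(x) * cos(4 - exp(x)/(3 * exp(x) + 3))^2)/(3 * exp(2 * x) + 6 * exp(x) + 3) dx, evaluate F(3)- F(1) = -sin(2*(4 + 11*exp(3)/3)/(1 + exp(3)))/2 + sin(2*(4 + 11*E/3)/(1 + E))/2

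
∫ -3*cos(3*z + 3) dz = -sin(3*z + 3) + C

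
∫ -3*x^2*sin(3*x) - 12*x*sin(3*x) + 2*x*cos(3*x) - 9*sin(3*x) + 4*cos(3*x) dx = ((x + 2)^2 - 1)*cos(3*x) + C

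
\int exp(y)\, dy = exp(y) + C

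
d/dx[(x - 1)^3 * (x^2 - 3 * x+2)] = 5*x^4 - 24*x^3 + 42*x^2 - 32*x + 9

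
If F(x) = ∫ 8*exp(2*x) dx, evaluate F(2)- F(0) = -4 + 4*exp(4)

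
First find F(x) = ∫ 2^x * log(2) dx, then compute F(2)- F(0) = 3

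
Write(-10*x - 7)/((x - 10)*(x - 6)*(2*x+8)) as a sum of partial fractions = 33/(280*(x + 4)) + 67/(80*(x - 6)) - 107/(112*(x - 10))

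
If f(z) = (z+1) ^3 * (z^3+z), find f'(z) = 6*z^5 + 15*z^4 + 16*z^3 + 12*z^2 + 6*z + 1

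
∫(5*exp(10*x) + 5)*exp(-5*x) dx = 2*sinh(5*x) + C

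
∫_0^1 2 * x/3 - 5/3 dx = -4/3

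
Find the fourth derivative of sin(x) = sin(x)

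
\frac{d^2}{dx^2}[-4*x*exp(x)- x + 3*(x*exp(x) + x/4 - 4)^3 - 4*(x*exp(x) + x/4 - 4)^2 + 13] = 27*x^3*exp(3*x) + 9*x^3*exp(2*x) + 9*x^3*exp(x)/16 + 54*x^2*exp(3*x) - 133*x^2*exp(2*x) - 133*x^2*exp(x)/8 + 18*x*exp(3*x) - 613*x*exp(2*x)/2 + 763*x*exp(x)/8 + 9*x/32 - 80*exp(2*x) + 304*exp(x) - 5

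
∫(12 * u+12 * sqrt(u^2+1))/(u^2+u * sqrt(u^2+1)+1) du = 12*log(u + sqrt(u^2 + 1)) + C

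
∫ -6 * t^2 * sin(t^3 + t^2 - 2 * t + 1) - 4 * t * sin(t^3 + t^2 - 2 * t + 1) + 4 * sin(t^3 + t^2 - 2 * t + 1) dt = 2*cos(t^3 + t^2 - 2*t + 1) + C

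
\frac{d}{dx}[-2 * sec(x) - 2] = -2*tan(x)*sec(x)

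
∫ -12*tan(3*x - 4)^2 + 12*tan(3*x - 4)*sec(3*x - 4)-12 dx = -4*tan(3*x - 4) + 4*sec(3*x - 4) + C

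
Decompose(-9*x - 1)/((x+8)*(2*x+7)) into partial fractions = 61/(9*(2*x + 7)) - 71/(9*(x + 8))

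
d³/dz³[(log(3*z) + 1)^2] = (4*log(z) - 2 + 4*log(3))/z^3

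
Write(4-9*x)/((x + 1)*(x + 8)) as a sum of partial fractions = -76/(7*(x + 8)) + 13/(7*(x + 1))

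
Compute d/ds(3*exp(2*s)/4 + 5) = 3*exp(2*s)/2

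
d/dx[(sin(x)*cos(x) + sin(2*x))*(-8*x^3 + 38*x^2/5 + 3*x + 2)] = -24*x^3*cos(2*x) - 36*x^2*sin(2*x) + 114*x^2*cos(2*x)/5 + 114*x*sin(2*x)/5 + 9*x*cos(2*x) + 9*sin(2*x)/2 + 6*cos(2*x)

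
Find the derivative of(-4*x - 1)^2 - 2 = 32*x + 8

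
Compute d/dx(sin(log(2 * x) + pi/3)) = cos(log(x) + log(2) + pi/3)/x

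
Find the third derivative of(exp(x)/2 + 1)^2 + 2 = 2*exp(2*x) + exp(x)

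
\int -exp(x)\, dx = -exp(x) + C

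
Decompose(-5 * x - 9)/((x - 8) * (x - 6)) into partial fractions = 39/(2*(x - 6)) - 49/(2*(x - 8))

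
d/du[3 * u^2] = 6*u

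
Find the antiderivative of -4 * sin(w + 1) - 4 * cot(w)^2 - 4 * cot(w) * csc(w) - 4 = 4*cos(w + 1) + 4/tan(w) + 4/sin(w) + C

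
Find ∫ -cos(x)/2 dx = -sin(x)/2 + C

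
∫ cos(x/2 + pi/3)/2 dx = sin(x/2 + pi/3) + C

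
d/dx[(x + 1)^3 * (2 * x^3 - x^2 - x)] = 12*x^5 + 25*x^4 + 8*x^3 - 12*x^2 - 8*x - 1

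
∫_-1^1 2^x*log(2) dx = 3/2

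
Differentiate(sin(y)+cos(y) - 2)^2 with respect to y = 2*cos(2*y) - 4*sqrt(2)*cos(y + pi/4)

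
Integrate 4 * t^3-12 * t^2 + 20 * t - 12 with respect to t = t^4 - 4*t^3 + 10*t^2 - 12*t + C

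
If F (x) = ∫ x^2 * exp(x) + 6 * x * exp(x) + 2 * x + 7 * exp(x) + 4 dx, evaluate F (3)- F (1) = -8*E + 16 + 24*exp(3)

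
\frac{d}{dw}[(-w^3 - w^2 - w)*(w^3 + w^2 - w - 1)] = -6*w^5 - 10*w^4 - 4*w^3 + 3*w^2 + 4*w + 1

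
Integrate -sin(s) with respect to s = cos(s) + C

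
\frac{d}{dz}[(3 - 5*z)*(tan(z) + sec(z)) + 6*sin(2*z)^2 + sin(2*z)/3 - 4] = -5*z*tan(z)^2 - 5*z*tan(z)*sec(z) - 5*z + 12*sin(4*z) + 2*cos(2*z)/3 + 3*tan(z)^2 + 3*tan(z)*sec(z) - 5*tan(z) - 5*sec(z) + 3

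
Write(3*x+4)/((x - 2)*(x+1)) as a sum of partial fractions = -1/(3*(x + 1)) + 10/(3*(x - 2))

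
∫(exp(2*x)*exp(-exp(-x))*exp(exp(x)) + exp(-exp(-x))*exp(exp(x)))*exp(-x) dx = exp(2*sinh(x)) + C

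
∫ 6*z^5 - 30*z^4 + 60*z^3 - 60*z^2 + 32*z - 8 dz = z^6 - 6*z^5 + 15*z^4 - 20*z^3 + 16*z^2 - 8*z + C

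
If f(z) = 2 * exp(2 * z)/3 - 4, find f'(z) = 4*exp(2*z)/3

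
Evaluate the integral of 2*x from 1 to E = -1 + exp(2)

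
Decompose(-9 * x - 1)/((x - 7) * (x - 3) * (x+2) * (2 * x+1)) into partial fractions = 4/(45*(2*x + 1)) - 17/(135*(x + 2)) + 1/(5*(x - 3)) - 16/(135*(x - 7))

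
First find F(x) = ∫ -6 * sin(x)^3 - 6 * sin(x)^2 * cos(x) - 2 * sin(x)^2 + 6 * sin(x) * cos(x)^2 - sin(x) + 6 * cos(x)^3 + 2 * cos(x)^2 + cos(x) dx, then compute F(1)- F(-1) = 2*sin(3) + 2*sin(2) + 8*sin(1)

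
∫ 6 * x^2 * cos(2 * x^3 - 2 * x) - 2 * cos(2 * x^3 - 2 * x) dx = sin(2*x*(x^2 - 1)) + C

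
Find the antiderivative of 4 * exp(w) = 4*exp(w) + C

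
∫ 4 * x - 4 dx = 2*x^2 - 4*x + C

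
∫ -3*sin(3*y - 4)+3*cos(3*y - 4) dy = sqrt(2)*cos(-3*y + pi/4 + 4) + C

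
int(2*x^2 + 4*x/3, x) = 2*x^3/3 + 2*x^2/3 + C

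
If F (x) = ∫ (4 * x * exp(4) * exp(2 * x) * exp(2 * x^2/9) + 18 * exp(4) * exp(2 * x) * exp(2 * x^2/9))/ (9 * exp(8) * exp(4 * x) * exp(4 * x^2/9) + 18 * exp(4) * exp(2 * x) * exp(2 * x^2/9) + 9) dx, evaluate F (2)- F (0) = -exp(4)/(1 + exp(4)) + exp(80/9)/(1 + exp(80/9))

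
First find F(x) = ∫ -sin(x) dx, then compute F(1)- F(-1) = 0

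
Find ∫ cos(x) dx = sin(x) + C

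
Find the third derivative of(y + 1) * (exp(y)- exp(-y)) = (y*exp(2*y) + y + 4*exp(2*y) - 2)*exp(-y)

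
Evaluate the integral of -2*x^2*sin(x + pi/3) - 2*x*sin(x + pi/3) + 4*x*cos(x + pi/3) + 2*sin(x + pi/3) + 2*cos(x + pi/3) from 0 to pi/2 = -sqrt(3)*(-2 + pi + pi^2/2)/2 + 1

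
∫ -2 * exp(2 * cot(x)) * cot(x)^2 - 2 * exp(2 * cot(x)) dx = exp(2*cot(x)) + C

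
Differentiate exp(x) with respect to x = exp(x)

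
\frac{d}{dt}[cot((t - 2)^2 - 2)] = 2*(2 - t)/sin(t^2 - 4*t + 2)^2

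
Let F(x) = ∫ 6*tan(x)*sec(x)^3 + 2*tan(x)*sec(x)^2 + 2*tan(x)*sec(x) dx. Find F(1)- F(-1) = 0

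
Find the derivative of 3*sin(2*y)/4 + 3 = 3*cos(2*y)/2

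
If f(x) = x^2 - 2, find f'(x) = 2*x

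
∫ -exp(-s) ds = exp(-s) + C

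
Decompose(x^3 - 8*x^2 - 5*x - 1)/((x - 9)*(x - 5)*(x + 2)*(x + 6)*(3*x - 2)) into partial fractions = -123/(10400*(3*x - 2)) - 19/(528*(x + 6)) + 31/(2464*(x + 2)) + 101/(4004*(x - 5)) + 7/(3300*(x - 9))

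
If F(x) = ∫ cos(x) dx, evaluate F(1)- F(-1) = 2*sin(1)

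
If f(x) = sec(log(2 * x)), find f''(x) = (2*tan(log(x) + log(2))^2*sec(log(x) + log(2)) - tan(log(x) + log(2))*sec(log(x) + log(2)) + sec(log(x) + log(2)))/x^2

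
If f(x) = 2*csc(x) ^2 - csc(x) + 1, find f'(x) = (1 - 4/sin(x))*cos(x)/sin(x)^2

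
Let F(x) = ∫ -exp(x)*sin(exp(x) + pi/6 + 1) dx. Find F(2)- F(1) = cos(pi/6 + 1 + exp(2)) - cos(pi/6 + 1 + E)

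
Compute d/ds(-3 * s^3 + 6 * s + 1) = 6 - 9*s^2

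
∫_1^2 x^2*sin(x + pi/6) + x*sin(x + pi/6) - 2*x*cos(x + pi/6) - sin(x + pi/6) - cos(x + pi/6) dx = cos(pi/6 + 1) - 5*cos(pi/6 + 2)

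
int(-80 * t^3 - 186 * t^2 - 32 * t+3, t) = -20*t^4 - 62*t^3 - 16*t^2 + 3*t + C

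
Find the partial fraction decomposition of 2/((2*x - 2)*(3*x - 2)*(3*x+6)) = -3/(8*(3*x - 2)) + 1/(72*(x + 2)) + 1/(9*(x - 1))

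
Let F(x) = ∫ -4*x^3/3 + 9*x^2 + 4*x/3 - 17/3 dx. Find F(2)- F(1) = 37/3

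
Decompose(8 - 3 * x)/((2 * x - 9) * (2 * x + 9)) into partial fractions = -43/(36*(2*x + 9)) - 11/(36*(2*x - 9))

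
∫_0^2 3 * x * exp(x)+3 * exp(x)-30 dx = -60 + 6*exp(2)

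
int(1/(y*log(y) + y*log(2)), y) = log(log(2*y)) + C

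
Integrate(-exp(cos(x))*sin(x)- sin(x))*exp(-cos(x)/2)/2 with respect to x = 2*sinh(cos(x)/2) + C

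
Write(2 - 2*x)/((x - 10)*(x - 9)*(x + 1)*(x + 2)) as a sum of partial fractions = -1/(22*(x + 2)) + 2/(55*(x + 1)) + 8/(55*(x - 9)) - 3/(22*(x - 10))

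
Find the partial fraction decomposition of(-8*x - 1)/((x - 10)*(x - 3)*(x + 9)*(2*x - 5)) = -56/(115*(2*x - 5)) - 71/(5244*(x + 9)) + 25/(84*(x - 3)) - 27/(665*(x - 10))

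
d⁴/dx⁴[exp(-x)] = exp(-x)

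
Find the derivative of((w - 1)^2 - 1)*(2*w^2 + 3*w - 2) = 8*w^3 - 3*w^2 - 16*w + 4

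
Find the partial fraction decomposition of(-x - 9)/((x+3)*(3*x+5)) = -11/(2*(3*x + 5)) + 3/(2*(x + 3))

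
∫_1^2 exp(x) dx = -E + exp(2)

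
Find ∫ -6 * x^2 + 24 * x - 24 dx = -2*x^3 + 12*x^2 - 24*x + C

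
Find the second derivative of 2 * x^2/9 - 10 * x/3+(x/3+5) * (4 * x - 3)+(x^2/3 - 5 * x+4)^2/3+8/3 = 4*x^2/9 - 20*x/3 + 194/9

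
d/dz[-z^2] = -2*z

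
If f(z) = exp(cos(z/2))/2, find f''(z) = (sin(z/2)^2 - cos(z/2))*exp(cos(z/2))/8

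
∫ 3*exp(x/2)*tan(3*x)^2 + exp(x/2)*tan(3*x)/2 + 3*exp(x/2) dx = exp(x/2)*tan(3*x) + C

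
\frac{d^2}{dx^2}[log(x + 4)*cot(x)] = (2*x^2*log(x + 4)*cos(x)/sin(x)^3 + 16*x*log(x + 4)*cos(x)/sin(x)^3 - 2*x/sin(x)^2 + 32*log(x + 4)*cos(x)/sin(x)^3 - 1/tan(x) - 8/sin(x)^2)/(x^2 + 8*x + 16)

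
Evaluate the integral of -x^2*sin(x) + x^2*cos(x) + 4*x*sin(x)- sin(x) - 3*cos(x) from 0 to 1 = -2*sin(1) - 2*cos(1) + 1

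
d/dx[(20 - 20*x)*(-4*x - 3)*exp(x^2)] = 160*x^3*exp(x^2) - 40*x^2*exp(x^2) + 40*x*exp(x^2) - 20*exp(x^2)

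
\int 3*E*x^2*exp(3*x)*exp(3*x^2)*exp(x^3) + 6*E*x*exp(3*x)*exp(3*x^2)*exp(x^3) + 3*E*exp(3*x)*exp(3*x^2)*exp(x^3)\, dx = exp((x + 1)^3) + C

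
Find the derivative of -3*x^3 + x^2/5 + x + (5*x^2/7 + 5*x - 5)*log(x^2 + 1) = (-315*x^4 + 50*x^3*log(x^2 + 1) + 64*x^3 + 175*x^2*log(x^2 + 1) + 70*x^2 + 50*x*log(x^2 + 1) - 336*x + 175*log(x^2 + 1) + 35)/(35*x^2 + 35)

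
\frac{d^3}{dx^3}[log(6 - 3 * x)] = 2/(x^3 - 6*x^2 + 12*x - 8)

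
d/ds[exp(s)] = exp(s)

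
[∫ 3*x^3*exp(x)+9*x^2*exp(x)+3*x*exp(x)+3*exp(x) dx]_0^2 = 30*exp(2)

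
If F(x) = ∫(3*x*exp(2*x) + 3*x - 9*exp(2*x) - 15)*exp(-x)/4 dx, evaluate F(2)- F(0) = -3*exp(2)/2 + 3*exp(-2)/2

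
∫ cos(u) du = sin(u) + C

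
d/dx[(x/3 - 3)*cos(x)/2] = -x*sin(x)/6 + 3*sin(x)/2 + cos(x)/6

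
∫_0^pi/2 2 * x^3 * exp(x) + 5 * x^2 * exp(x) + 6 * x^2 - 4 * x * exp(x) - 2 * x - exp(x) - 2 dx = -2 + (1 + exp(pi/2))*(-pi - pi^2/4 + 1 + pi^3/4)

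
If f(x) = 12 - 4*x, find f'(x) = -4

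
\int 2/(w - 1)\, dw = log(2*w^2 - 4*w + 2) + C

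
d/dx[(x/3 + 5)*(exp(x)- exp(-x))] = (x*exp(2*x) + x + 16*exp(2*x) + 14)*exp(-x)/3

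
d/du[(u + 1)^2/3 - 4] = 2*u/3 + 2/3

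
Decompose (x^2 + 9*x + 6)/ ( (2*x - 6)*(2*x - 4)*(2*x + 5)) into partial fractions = -41/(396*(2*x + 5)) - 7/(9*(x - 2)) + 21/(22*(x - 3))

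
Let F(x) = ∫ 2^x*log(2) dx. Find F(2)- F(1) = 2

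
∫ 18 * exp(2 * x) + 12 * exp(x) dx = (3*exp(x) + 2)^2 + C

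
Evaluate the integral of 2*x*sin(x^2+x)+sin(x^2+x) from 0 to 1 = 1 - cos(2)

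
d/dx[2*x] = 2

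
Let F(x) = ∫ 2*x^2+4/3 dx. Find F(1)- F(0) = 2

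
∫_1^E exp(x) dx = -E + exp(E)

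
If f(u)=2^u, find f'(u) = 2^u*log(2)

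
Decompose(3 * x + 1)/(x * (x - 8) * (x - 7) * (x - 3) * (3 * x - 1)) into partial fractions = -81/(1840*(3*x - 1)) + 1/(48*(x - 3)) - 11/(280*(x - 7)) + 5/(184*(x - 8)) + 1/(168*x)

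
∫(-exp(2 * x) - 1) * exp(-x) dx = -2*sinh(x) + C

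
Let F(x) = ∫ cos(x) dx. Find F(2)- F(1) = -sin(1) + sin(2)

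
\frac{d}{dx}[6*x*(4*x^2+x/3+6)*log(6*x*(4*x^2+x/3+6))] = 72*x^2*log(4*x^3 + x^2/3 + 6*x) + 72*x^2 + 72*x^2*log(6) + 4*x*log(4*x^3 + x^2/3 + 6*x) + 4*x + 4*x*log(6) + 36*log(4*x^3 + x^2/3 + 6*x) + 36 + 36*log(6)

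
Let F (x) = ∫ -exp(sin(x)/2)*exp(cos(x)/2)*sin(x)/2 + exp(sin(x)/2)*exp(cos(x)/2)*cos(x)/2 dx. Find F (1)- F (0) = -exp(1/2) + exp(cos(1)/2 + sin(1)/2)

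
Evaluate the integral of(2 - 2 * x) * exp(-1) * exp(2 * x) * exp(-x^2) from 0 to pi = -exp(-1) + exp(-(-1 + pi)^2)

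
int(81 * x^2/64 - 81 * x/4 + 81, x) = 27*x^3/64 - 81*x^2/8 + 81*x + C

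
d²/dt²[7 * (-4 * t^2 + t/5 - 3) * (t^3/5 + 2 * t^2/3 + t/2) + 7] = -112*t^3 - 5516*t^2/25 - 518*t/5 - 133/5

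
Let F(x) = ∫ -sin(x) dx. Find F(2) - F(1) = -cos(1) + cos(2)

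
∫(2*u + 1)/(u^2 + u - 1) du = log(-u^2 - u + 1) + C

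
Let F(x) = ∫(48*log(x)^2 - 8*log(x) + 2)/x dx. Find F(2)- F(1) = -4*log(2)^2 + 2*log(2) + 16*log(2)^3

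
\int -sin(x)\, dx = cos(x) + C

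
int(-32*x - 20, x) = -16*x^2 - 20*x + C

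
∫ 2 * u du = u^2 + C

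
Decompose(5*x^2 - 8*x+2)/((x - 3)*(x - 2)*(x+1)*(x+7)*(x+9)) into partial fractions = 479/(2112*(x + 9)) - 101/(360*(x + 7)) + 5/(192*(x + 1)) - 2/(99*(x - 2)) + 23/(480*(x - 3))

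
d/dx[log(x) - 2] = 1/x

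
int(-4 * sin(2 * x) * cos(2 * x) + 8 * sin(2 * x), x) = (cos(2*x) - 2)^2 + C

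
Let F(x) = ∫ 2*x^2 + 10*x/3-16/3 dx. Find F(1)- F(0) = -3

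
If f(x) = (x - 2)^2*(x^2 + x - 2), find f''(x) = 12*x^2 - 18*x - 4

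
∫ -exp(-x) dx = exp(-x) + C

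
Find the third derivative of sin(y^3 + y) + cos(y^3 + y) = sqrt(2)*(-27*y^6*cos(y^3 + y + pi/4) - 27*y^4*cos(y^3 + y + pi/4) - 54*y^3*sin(y^3 + y + pi/4) - 9*y^2*cos(y^3 + y + pi/4) - 18*y*sin(y^3 + y + pi/4) + 5*cos(y^3 + y + pi/4))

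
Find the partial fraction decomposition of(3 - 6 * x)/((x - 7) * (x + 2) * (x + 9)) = 57/(112*(x + 9)) - 5/(21*(x + 2)) - 13/(48*(x - 7))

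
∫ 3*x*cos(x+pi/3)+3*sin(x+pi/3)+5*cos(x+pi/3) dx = (3*x + 5)*sin(x + pi/3) + C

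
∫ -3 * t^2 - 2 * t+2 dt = -t^3 - t^2 + 2*t + C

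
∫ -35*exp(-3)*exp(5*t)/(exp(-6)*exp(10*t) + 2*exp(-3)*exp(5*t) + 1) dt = (4*exp(5*t) + 11*exp(3))/(exp(5*t) + exp(3)) + C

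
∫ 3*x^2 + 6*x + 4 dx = x^3 + 3*x^2 + 4*x + C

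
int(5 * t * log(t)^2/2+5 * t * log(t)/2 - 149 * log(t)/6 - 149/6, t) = t*log(t)/6 + 5*(t*log(t) - 10)^2/4 + C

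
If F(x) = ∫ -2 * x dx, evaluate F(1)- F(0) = -1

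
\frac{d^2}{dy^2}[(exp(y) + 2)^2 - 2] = 4*exp(2*y) + 4*exp(y)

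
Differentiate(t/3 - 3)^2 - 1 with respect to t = 2*t/9 - 2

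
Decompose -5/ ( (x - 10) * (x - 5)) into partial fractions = 1/(x - 5) - 1/(x - 10)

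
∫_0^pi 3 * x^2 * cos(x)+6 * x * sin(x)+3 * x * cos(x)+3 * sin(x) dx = 0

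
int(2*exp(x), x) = 2*exp(x) + C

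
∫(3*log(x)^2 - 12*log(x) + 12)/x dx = (log(x) - 2)^3 + C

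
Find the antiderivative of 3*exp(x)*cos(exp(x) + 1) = 3*sin(exp(x) + 1) + C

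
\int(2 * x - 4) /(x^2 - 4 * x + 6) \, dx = log((x - 2)^2 + 2) + C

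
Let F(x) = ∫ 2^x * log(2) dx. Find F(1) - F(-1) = 3/2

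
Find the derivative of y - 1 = 1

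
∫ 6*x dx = 3*x^2 + C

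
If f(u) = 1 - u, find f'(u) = -1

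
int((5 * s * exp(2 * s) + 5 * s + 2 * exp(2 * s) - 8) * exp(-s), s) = 2*(5*s - 3)*sinh(s) + C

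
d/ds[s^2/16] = s/8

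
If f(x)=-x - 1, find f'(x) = -1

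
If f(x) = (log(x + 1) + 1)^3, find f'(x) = (3*log(x + 1)^2 + 6*log(x + 1) + 3)/(x + 1)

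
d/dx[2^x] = 2^x*log(2)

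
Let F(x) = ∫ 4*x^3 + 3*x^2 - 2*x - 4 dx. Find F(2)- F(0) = 12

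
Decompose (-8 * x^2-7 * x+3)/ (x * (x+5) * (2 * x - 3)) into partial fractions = -34/(13*(2*x - 3)) - 162/(65*(x + 5)) - 1/(5*x)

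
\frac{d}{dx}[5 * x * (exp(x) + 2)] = 5*x*exp(x) + 5*exp(x) + 10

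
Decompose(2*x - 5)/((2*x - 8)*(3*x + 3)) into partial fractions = 7/(30*(x + 1)) + 1/(10*(x - 4))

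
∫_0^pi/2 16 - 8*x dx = 16 - 4*(-2 + pi/2)^2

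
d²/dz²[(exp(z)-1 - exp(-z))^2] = (4*exp(4*z) - 2*exp(3*z) + 2*exp(z) + 4)*exp(-2*z)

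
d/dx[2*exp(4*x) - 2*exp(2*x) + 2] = 8*exp(4*x) - 4*exp(2*x)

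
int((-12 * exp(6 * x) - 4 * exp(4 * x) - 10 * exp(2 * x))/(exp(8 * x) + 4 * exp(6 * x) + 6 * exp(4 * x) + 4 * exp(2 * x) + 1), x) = (-7*exp(6*x) - 15*exp(4*x) - 14*exp(2*x) - 3)/(exp(6*x) + 3*exp(4*x) + 3*exp(2*x) + 1) + C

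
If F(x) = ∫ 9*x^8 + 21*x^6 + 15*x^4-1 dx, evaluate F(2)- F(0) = 990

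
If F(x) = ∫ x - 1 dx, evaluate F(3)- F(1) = 2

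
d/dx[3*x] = 3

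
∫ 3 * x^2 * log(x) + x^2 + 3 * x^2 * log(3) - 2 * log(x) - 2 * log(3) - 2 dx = x*(x^2 - 2)*log(3*x) + C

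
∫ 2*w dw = w^2 + C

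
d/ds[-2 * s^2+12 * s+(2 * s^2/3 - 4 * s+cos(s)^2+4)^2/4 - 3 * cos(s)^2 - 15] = 4*s^3/9 - s^2*sin(2*s)/3 - 4*s^2 + 2*s*sin(2*s) + 2*s*cos(s)^2/3 + 20*s/3 - sin(s)*cos(s)^3 + sin(2*s) - 2*cos(s)^2 + 4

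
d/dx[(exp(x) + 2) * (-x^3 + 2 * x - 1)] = -x^3*exp(x) - 3*x^2*exp(x) - 6*x^2 + 2*x*exp(x) + exp(x) + 4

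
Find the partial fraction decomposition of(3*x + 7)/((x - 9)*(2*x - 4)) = -13/(14*(x - 2)) + 17/(7*(x - 9))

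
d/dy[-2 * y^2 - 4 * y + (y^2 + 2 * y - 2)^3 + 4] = 6*y^5 + 30*y^4 + 24*y^3 - 48*y^2 - 28*y + 20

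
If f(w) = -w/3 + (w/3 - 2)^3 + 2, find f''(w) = 2*w/9 - 4/3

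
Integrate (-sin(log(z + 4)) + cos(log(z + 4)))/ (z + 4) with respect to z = sqrt(2)*sin(log(z + 4) + pi/4) + C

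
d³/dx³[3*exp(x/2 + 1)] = 3*exp(x/2 + 1)/8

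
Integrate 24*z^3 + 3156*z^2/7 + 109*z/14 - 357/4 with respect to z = 6*z^4 + 1052*z^3/7 + 109*z^2/28 - 357*z/4 + C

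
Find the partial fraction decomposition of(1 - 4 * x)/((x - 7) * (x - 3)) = 11/(4*(x - 3)) - 27/(4*(x - 7))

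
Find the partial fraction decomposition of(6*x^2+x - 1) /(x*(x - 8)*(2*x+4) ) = 21/(40*(x + 2)) + 391/(160*(x - 8)) + 1/(32*x)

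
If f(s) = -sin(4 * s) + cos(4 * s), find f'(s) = -4*sin(4*s) - 4*cos(4*s)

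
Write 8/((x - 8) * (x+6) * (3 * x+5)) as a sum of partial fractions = -72/(377*(3*x + 5)) + 4/(91*(x + 6)) + 4/(203*(x - 8))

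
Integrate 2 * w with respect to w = w^2 + C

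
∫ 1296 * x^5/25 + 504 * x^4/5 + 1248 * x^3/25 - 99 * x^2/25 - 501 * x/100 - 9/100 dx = 216*x^6/25 + 504*x^5/25 + 312*x^4/25 - 33*x^3/25 - 501*x^2/200 - 9*x/100 + C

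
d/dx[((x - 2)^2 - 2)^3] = 6*x^5 - 60*x^4 + 216*x^3 - 336*x^2 + 216*x - 48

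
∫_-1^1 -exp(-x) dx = -E + exp(-1)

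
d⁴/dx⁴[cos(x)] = cos(x)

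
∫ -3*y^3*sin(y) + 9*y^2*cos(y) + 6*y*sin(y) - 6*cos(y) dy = 3*y*(y^2 - 2)*cos(y) + C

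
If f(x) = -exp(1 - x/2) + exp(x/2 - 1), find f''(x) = (exp(x - 2) - 1)*exp(1 - x/2)/4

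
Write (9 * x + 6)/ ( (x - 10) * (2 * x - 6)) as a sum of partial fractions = -33/(14*(x - 3)) + 48/(7*(x - 10))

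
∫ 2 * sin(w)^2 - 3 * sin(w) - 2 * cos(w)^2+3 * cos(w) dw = -sin(2*w) + 3*sqrt(2)*sin(w + pi/4) + C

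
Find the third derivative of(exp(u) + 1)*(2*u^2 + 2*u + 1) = 2*u^2*exp(u) + 14*u*exp(u) + 19*exp(u)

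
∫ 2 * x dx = x^2 + C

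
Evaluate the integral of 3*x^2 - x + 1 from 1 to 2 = 13/2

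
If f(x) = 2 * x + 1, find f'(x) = 2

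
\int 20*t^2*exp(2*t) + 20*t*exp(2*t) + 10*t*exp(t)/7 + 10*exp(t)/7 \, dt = 10*t*(7*t*exp(t) + 1)*exp(t)/7 + C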